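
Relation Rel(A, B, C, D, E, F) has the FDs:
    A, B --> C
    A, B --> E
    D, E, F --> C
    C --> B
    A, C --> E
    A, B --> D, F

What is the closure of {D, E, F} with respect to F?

{B, C, D, E, F}

Start with {D, E, F}.
D, E, F --> C applies; add {C} → now {C, D, E, F}.
C --> B applies; add {B} → now {B, C, D, E, F}.
No further FD applies.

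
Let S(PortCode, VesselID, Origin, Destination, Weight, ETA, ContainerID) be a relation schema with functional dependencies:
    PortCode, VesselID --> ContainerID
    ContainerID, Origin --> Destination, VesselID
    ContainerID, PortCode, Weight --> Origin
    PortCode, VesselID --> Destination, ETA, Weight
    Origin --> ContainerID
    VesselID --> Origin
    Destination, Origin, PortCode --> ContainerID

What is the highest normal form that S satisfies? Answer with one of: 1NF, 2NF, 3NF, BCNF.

Candidate keys: {ContainerID, PortCode, Weight}, {Origin, PortCode}, {PortCode, VesselID}. Prime attributes: {ContainerID, Origin, PortCode, VesselID, Weight}.
ContainerID, Origin --> Destination, VesselID: {ContainerID, Origin}⁺ = {ContainerID, Destination, Origin, VesselID}, which is not all of the attributes, so the left side is not a superkey — BCNF is violated.
ContainerID, Origin --> Destination, VesselID determines the non-prime attribute {Destination} from a non-superkey — 3NF is violated.
{Origin} is a proper subset of the key {Origin, PortCode}, and {Origin}⁺ contains the non-prime attribute {Destination} — a partial dependency, so 2NF is violated.

1NF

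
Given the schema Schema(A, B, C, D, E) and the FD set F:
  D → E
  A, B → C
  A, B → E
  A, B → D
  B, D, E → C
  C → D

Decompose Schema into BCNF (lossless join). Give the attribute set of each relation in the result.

Candidate key of the original relation: {A, B}.
{A, B, C, D, E}: {D} determines {D, E} here but is not a superkey — split on D → E, giving {D, E} and {A, B, C, D}.
{D, E} is in BCNF.
{A, B, C, D}: {C} determines {C, D} here but is not a superkey — split on C → D, giving {C, D} and {A, B, C}.
{C, D} is in BCNF.
{A, B, C} is in BCNF.

{A, B, C}; {C, D}; {D, E}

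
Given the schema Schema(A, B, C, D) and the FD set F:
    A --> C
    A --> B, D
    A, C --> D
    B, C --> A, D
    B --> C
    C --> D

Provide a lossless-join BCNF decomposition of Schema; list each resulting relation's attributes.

Candidate keys of the original relation: {A}, {B}.
Within {A, B, C, D}: {C}⁺ ∩ {A, B, C, D} = {C, D}, not the whole set, so C --> D violates BCNF; decompose into {C, D} and {A, B, C}.
{C, D} is in BCNF.
{A, B, C} is in BCNF.

{A, B, C}; {C, D}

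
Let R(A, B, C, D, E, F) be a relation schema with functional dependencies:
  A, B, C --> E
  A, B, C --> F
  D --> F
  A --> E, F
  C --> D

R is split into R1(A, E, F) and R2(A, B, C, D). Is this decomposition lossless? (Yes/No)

Common attributes: {A}; their closure is {A, E, F}.
Since R1 ⊆ {A, E, F}, the intersection is a superkey of R1; the decomposition is lossless.

Yes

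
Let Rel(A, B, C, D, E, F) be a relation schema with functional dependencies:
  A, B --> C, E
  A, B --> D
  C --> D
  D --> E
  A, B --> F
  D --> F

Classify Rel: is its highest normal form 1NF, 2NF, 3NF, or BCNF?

Candidate key: {A, B}. Prime attributes: {A, B}.
C --> D: {C}⁺ = {C, D, E, F}, which is not all of the attributes, so the left side is not a superkey — BCNF is violated.
C --> D determines the non-prime attribute {D} from a non-superkey — 3NF is violated.
No proper subset of a key has a non-prime attribute in its closure, so there is no partial dependency; 2NF holds.

2NF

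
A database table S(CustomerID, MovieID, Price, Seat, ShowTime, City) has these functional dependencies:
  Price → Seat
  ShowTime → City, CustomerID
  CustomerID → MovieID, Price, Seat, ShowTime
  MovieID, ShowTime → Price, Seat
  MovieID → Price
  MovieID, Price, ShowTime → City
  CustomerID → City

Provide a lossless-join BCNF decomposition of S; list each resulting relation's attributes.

Candidate keys of the original relation: {CustomerID}, {ShowTime}.
In {City, CustomerID, MovieID, Price, Seat, ShowTime}, {Price} is not a superkey ({Price}⁺ restricted to this set is {Price, Seat}), so split on Price → Seat into {Price, Seat} and {City, CustomerID, MovieID, Price, ShowTime}.
{Price, Seat}: every determinant is a superkey — BCNF.
In {City, CustomerID, MovieID, Price, ShowTime}, {MovieID} is not a superkey ({MovieID}⁺ restricted to this set is {MovieID, Price}), so split on MovieID → Price into {MovieID, Price} and {City, CustomerID, MovieID, ShowTime}.
{MovieID, Price}: every determinant is a superkey — BCNF.
{City, CustomerID, MovieID, ShowTime}: every determinant is a superkey — BCNF.

{City, CustomerID, MovieID, ShowTime}; {MovieID, Price}; {Price, Seat}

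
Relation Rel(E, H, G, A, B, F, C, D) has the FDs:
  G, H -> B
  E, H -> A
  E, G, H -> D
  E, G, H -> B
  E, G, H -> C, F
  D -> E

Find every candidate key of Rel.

{G, H} never appear on the right of any FD, so every key must include all of them.
{D, G, H} is a candidate key since {D, G, H}⁺ = {A, B, C, D, E, F, G, H} covers every attribute.
{E, G, H} is a candidate key since {E, G, H}⁺ = {A, B, C, D, E, F, G, H} covers every attribute.
No proper subset of any of these is a key, and no other minimal superkey exists.

{D, G, H}, {E, G, H}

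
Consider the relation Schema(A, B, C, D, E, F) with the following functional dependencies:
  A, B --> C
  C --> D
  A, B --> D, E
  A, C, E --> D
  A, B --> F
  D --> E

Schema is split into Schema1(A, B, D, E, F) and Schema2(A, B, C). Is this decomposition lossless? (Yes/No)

Yes

Schema1 ∩ Schema2 = {A, B}; its closure under F is {A, B, C, D, E, F}.
This includes all of Schema1, so the common attributes are a superkey of Schema1 — the join is lossless.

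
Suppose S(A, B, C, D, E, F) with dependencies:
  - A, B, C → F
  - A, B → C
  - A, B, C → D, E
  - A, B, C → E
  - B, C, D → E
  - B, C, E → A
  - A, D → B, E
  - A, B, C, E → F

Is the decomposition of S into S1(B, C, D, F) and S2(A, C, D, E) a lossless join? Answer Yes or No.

No

S1 ∩ S2 = {C, D}; its closure under F is {C, D}.
Neither S1 nor S2 is contained in that closure, so the decomposition is lossy.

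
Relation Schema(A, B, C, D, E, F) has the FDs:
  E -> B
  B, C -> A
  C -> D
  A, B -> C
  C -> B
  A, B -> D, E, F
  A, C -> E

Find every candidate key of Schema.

{C}⁺ = {A, B, C, D, E, F} — all of the relation — so {C} is a candidate key.
{A, B}⁺ = {A, B, C, D, E, F} — all of the relation — so {A, B} is a candidate key.
{A, E}⁺ = {A, B, C, D, E, F} — all of the relation — so {A, E} is a candidate key.
No proper subset of any of these is a key, and no other minimal superkey exists.

{A, B}, {A, E}, {C}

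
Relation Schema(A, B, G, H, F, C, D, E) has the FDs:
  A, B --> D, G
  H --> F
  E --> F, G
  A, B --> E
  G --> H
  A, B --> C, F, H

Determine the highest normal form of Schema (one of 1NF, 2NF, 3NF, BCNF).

Candidate key: {A, B}. Prime attributes: {A, B}.
For H --> F we have {H}⁺ = {F, H}; {H} is not a superkey, so BCNF fails.
Because {F} is non-prime and the left side of H --> F is not a superkey, the relation is not in 3NF.
No proper subset of a key has a non-prime attribute in its closure, so there is no partial dependency; 2NF holds.

2NF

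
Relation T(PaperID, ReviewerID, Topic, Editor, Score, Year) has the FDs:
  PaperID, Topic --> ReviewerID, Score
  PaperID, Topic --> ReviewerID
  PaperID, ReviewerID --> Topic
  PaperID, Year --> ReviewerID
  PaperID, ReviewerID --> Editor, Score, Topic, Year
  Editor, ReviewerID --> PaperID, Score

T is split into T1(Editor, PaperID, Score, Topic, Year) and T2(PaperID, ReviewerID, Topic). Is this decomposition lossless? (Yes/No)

Yes

T1 ∩ T2 = {PaperID, Topic}; its closure under F is {Editor, PaperID, ReviewerID, Score, Topic, Year}.
T1 is contained in that closure, so T1 ∩ T2 --> T1 holds and the join is lossless.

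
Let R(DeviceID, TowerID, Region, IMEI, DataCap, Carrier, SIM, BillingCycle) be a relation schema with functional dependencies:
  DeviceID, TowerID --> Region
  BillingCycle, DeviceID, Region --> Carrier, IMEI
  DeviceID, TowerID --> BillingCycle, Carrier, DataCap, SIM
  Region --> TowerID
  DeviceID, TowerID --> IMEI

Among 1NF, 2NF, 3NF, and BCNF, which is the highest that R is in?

3NF

Candidate keys: {DeviceID, Region}, {DeviceID, TowerID}. Prime attributes: {DeviceID, Region, TowerID}.
Region --> TowerID: {Region}⁺ = {Region, TowerID}, which is not all of the attributes, so the left side is not a superkey — BCNF is violated.
Since {TowerID} ⊆ prime attributes and every other non-superkey FD also has a prime right side, the schema is in 3NF.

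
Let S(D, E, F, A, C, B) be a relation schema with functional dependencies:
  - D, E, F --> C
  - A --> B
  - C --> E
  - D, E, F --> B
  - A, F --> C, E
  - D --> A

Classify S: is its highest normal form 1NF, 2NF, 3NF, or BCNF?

1NF

Candidate key: {D, F}. Prime attributes: {D, F}.
For A --> B we have {A}⁺ = {A, B}; {A} is not a superkey, so BCNF fails.
A --> B determines the non-prime attribute {B} from a non-superkey — 3NF is violated.
The proper key subset {D} of {D, F} determines non-prime {A, B}, so the relation is not even in 2NF.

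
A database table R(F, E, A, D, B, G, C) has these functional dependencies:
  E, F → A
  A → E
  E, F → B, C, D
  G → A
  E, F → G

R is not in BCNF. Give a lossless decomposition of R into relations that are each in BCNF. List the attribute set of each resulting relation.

{A, E}; {A, G}; {B, C, D, F, G}

Candidate keys of the original relation: {A, F}, {E, F}, {F, G}.
{A, B, C, D, E, F, G}: {A} determines {A, E} here but is not a superkey — split on A → E, giving {A, E} and {A, B, C, D, F, G}.
{A, E} has no BCNF violation.
{A, B, C, D, F, G}: {G} determines {A, G} here but is not a superkey — split on G → A, giving {A, G} and {B, C, D, F, G}.
{A, G} has no BCNF violation.
{B, C, D, F, G} has no BCNF violation.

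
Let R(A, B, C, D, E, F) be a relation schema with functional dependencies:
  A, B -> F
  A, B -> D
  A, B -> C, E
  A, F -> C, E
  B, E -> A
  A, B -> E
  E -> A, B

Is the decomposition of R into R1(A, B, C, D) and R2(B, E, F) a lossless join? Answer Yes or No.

No

The shared attributes are {B} and {B}⁺ = {B}.
The closure covers neither R1 nor R2 entirely; the join is not lossless.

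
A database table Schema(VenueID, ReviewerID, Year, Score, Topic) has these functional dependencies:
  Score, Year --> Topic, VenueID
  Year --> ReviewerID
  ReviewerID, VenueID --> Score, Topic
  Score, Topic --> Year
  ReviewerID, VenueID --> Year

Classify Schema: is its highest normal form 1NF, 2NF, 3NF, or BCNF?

3NF

Candidate keys: {ReviewerID, VenueID}, {Score, Topic}, {Score, Year}, {VenueID, Year}. Prime attributes: {ReviewerID, Score, Topic, VenueID, Year}.
Year --> ReviewerID: {Year}⁺ = {ReviewerID, Year}, which is not all of the attributes, so the left side is not a superkey — BCNF is violated.
Its right-hand attributes {ReviewerID} are all prime, as are those of every other non-superkey FD — the relation is in 3NF.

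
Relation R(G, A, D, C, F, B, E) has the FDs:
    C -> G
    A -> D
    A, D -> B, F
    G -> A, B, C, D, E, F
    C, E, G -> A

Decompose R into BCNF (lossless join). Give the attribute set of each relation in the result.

{A, B, D, F}; {A, C, E, G}

Candidate keys of the original relation: {C}, {G}.
Within {A, B, C, D, E, F, G}: {A}⁺ ∩ {A, B, C, D, E, F, G} = {A, B, D, F}, not the whole set, so A -> B, D, F violates BCNF; decompose into {A, B, D, F} and {A, C, E, G}.
{A, B, D, F}: every determinant is a superkey — BCNF.
{A, C, E, G}: every determinant is a superkey — BCNF.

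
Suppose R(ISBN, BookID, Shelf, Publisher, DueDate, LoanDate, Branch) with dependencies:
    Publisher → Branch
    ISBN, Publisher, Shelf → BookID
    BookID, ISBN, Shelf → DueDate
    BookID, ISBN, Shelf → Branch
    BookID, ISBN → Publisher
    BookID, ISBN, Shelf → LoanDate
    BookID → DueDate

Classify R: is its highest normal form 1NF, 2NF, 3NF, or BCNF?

1NF

Candidate keys: {BookID, ISBN, Shelf}, {ISBN, Publisher, Shelf}. Prime attributes: {BookID, ISBN, Publisher, Shelf}.
For Publisher → Branch we have {Publisher}⁺ = {Branch, Publisher}; {Publisher} is not a superkey, so BCNF fails.
Because {Branch} is non-prime and the left side of Publisher → Branch is not a superkey, the relation is not in 3NF.
{BookID} is a proper subset of the key {BookID, ISBN, Shelf}, and {BookID}⁺ contains the non-prime attribute {DueDate} — a partial dependency, so 2NF is violated.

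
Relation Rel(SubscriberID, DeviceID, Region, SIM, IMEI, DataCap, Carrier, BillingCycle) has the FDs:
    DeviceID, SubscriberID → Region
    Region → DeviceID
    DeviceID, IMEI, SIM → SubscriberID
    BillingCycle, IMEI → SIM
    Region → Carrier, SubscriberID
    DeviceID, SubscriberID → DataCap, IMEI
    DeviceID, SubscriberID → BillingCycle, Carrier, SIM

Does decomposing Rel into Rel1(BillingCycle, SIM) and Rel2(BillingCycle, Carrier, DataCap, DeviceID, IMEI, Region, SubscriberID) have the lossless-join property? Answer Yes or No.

Common attributes: {BillingCycle}; their closure is {BillingCycle}.
Rel1 ⊄ {BillingCycle} and Rel2 ⊄ {BillingCycle}, so the split is lossy.

No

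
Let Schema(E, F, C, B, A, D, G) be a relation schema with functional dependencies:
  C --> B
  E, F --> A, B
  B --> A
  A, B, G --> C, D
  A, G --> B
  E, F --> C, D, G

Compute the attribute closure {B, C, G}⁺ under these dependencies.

Start with {B, C, G}.
B --> A applies; add {A} → now {A, B, C, G}.
A, B, G --> C, D applies; add {D} → now {A, B, C, D, G}.
No further FD applies.

{A, B, C, D, G}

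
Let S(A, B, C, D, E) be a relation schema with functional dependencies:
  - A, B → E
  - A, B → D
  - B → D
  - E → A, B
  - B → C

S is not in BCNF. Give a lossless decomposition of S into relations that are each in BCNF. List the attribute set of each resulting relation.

Candidate keys of the original relation: {A, B}, {E}.
Within {A, B, C, D, E}: {B}⁺ ∩ {A, B, C, D, E} = {B, C, D}, not the whole set, so B → C, D violates BCNF; decompose into {B, C, D} and {A, B, E}.
{B, C, D} has no BCNF violation.
{A, B, E} has no BCNF violation.

{A, B, E}; {B, C, D}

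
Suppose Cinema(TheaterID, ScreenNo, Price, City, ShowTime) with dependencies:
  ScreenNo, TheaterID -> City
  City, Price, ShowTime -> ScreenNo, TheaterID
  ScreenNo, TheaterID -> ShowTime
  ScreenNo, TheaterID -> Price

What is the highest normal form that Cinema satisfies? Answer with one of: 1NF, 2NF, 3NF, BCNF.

Candidate keys: {City, Price, ShowTime}, {ScreenNo, TheaterID}. Prime attributes: {City, Price, ScreenNo, ShowTime, TheaterID}.
Every FD has a superkey on the left, so the relation is in BCNF.

BCNF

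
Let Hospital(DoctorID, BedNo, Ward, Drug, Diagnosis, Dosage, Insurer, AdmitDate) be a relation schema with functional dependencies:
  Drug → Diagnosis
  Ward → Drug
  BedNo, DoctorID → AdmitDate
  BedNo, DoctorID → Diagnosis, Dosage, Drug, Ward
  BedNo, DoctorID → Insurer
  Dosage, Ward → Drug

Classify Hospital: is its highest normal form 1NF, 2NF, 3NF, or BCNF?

2NF

Candidate key: {BedNo, DoctorID}. Prime attributes: {BedNo, DoctorID}.
Drug → Diagnosis: {Drug}⁺ = {Diagnosis, Drug}, which is not all of the attributes, so the left side is not a superkey — BCNF is violated.
Drug → Diagnosis has non-prime {Diagnosis} on the right and a non-superkey on the left, so 3NF fails.
No proper subset of a key has a non-prime attribute in its closure, so there is no partial dependency; 2NF holds.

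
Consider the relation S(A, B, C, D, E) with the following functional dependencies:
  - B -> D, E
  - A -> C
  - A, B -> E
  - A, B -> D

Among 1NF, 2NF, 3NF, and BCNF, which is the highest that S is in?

Candidate key: {A, B}. Prime attributes: {A, B}.
For B -> D, E we have {B}⁺ = {B, D, E}; {B} is not a superkey, so BCNF fails.
Because {D, E} are non-prime and the left side of B -> D, E is not a superkey, the relation is not in 3NF.
{A} is a proper subset of the key {A, B}, and {A}⁺ contains the non-prime attribute {C} — a partial dependency, so 2NF is violated.

1NF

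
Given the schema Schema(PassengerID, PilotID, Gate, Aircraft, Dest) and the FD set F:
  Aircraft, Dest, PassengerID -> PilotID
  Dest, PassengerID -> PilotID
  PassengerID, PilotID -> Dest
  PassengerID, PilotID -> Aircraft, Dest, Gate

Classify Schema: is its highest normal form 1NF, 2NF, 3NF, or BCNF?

Candidate keys: {Dest, PassengerID}, {PassengerID, PilotID}. Prime attributes: {Dest, PassengerID, PilotID}.
Every FD has a superkey on the left, so the relation is in BCNF.

BCNF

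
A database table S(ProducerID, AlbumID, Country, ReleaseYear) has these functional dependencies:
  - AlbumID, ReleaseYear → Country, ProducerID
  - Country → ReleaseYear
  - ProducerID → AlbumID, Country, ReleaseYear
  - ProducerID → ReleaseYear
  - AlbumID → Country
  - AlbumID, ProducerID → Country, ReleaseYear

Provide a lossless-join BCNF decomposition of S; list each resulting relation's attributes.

{AlbumID, Country, ProducerID}; {Country, ReleaseYear}

Candidate keys of the original relation: {AlbumID}, {ProducerID}.
Within {AlbumID, Country, ProducerID, ReleaseYear}: {Country}⁺ ∩ {AlbumID, Country, ProducerID, ReleaseYear} = {Country, ReleaseYear}, not the whole set, so Country → ReleaseYear violates BCNF; decompose into {Country, ReleaseYear} and {AlbumID, Country, ProducerID}.
{Country, ReleaseYear} is in BCNF.
{AlbumID, Country, ProducerID} is in BCNF.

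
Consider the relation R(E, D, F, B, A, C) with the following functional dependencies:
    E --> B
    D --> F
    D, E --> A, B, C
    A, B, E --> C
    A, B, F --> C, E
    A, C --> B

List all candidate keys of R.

No FD produces {D}, so it must be in every candidate key.
{D, E}⁺ = {A, B, C, D, E, F}, which is every attribute, so {D, E} is a candidate key.
{A, B, D}⁺ = {A, B, C, D, E, F}, which is every attribute, so {A, B, D} is a candidate key.
{A, C, D}⁺ = {A, B, C, D, E, F}, which is every attribute, so {A, C, D} is a candidate key.
Any other superkey properly contains one of these, so there are no further candidate keys.

{A, B, D}, {A, C, D}, {D, E}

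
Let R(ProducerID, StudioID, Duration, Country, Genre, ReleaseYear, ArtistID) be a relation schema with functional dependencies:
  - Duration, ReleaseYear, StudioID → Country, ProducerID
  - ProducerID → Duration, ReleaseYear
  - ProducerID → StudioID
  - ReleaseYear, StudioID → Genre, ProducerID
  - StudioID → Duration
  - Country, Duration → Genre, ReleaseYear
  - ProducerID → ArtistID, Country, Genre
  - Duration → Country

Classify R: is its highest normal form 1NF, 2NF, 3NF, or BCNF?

Candidate keys: {ProducerID}, {StudioID}. Prime attributes: {ProducerID, StudioID}.
For Country, Duration → Genre, ReleaseYear we have {Country, Duration}⁺ = {Country, Duration, Genre, ReleaseYear}; {Country, Duration} is not a superkey, so BCNF fails.
Because {Genre, ReleaseYear} are non-prime and the left side of Country, Duration → Genre, ReleaseYear is not a superkey, the relation is not in 3NF.
With only single-attribute keys there can be no partial dependency, so 2NF holds.

2NF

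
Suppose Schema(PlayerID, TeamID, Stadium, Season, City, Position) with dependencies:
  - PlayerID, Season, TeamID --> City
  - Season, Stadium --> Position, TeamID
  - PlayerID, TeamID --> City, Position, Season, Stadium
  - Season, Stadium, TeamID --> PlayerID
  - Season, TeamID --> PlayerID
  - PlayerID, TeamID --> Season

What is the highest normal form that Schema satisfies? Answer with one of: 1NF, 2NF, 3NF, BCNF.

BCNF

Candidate keys: {PlayerID, TeamID}, {Season, Stadium}, {Season, TeamID}. Prime attributes: {PlayerID, Season, Stadium, TeamID}.
Each dependency's left side is a superkey — BCNF holds.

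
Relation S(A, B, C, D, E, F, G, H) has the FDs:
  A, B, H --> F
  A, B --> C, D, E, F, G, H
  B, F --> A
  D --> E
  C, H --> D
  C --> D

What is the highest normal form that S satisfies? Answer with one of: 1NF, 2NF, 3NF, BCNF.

2NF

Candidate keys: {A, B}, {B, F}. Prime attributes: {A, B, F}.
D --> E: {D}⁺ = {D, E}, which is not all of the attributes, so the left side is not a superkey — BCNF is violated.
D --> E determines the non-prime attribute {E} from a non-superkey — 3NF is violated.
No proper subset of a key has a non-prime attribute in its closure, so there is no partial dependency; 2NF holds.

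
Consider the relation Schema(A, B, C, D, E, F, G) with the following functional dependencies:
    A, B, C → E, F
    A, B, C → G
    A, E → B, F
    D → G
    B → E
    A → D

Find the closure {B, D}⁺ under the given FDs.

Start with {B, D}.
D → G applies; add {G} → now {B, D, G}.
B → E applies; add {E} → now {B, D, E, G}.
No further FD applies.

{B, D, E, G}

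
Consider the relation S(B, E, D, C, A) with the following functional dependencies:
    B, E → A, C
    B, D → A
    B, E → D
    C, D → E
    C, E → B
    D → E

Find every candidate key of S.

{B, D}⁺ = {A, B, C, D, E} — all of the relation — so {B, D} is a candidate key.
{B, E}⁺ = {A, B, C, D, E} — all of the relation — so {B, E} is a candidate key.
{C, D}⁺ = {A, B, C, D, E} — all of the relation — so {C, D} is a candidate key.
{C, E}⁺ = {A, B, C, D, E} — all of the relation — so {C, E} is a candidate key.
Any other superkey properly contains one of these, so there are no further candidate keys.

{B, D}, {B, E}, {C, D}, {C, E}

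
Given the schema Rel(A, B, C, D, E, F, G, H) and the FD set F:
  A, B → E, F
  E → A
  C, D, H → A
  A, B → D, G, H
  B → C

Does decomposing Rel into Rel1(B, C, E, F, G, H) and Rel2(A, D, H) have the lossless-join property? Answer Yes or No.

No

Common attributes: {H}; their closure is {H}.
The closure covers neither Rel1 nor Rel2 entirely; the join is not lossless.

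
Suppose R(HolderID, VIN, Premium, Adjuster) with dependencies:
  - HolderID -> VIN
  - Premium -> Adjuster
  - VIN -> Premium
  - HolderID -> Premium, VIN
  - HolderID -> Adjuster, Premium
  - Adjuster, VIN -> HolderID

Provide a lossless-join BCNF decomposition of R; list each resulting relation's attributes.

Candidate keys of the original relation: {HolderID}, {VIN}.
{Adjuster, HolderID, Premium, VIN}: {Premium} determines {Adjuster, Premium} here but is not a superkey — split on Premium -> Adjuster, giving {Adjuster, Premium} and {HolderID, Premium, VIN}.
{Adjuster, Premium}: every determinant is a superkey — BCNF.
{HolderID, Premium, VIN}: every determinant is a superkey — BCNF.

{Adjuster, Premium}; {HolderID, Premium, VIN}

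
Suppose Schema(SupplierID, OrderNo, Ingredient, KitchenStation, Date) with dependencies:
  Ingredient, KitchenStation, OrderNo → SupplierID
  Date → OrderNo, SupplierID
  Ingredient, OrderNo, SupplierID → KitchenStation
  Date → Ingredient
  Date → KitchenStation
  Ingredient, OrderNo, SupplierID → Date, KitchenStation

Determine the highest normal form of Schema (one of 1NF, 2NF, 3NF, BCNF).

Candidate keys: {Date}, {Ingredient, KitchenStation, OrderNo}, {Ingredient, OrderNo, SupplierID}. Prime attributes: {Date, Ingredient, KitchenStation, OrderNo, SupplierID}.
The left-hand side of every FD is a superkey, so BCNF is satisfied.

BCNF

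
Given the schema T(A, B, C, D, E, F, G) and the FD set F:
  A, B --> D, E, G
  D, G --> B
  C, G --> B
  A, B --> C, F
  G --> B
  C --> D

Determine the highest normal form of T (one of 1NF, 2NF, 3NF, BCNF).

Candidate keys: {A, B}, {A, G}. Prime attributes: {A, B, G}.
D, G --> B: {D, G}⁺ = {B, D, G}, which is not all of the attributes, so the left side is not a superkey — BCNF is violated.
C --> D determines the non-prime attribute {D} from a non-superkey — 3NF is violated.
No non-prime attribute depends on a proper subset of any candidate key, so 2NF holds.

2NF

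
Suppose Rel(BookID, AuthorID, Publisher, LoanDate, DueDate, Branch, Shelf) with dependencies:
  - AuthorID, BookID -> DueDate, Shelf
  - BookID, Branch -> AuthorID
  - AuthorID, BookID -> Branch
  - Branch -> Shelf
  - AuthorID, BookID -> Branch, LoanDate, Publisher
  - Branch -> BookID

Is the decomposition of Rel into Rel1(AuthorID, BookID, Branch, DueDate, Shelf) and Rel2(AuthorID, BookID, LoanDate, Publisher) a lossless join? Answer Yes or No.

Common attributes: {AuthorID, BookID}; their closure is {AuthorID, BookID, Branch, DueDate, LoanDate, Publisher, Shelf}.
Rel1 is contained in that closure, so Rel1 ∩ Rel2 -> Rel1 holds and the join is lossless.

Yes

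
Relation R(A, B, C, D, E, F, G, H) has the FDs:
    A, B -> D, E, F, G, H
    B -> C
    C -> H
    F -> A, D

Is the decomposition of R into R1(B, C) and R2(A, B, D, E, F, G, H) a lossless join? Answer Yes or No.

Yes

The shared attributes are {B} and {B}⁺ = {B, C, H}.
This includes all of R1, so the common attributes are a superkey of R1 — the join is lossless.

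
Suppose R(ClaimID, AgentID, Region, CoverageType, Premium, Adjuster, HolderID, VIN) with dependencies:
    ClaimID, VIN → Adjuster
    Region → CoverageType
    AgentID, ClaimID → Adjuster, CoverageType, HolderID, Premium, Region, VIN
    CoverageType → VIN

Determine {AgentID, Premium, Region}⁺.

{AgentID, CoverageType, Premium, Region, VIN}

Start with {AgentID, Premium, Region}.
Region → CoverageType applies; add {CoverageType} → now {AgentID, CoverageType, Premium, Region}.
CoverageType → VIN applies; add {VIN} → now {AgentID, CoverageType, Premium, Region, VIN}.
No further FD applies.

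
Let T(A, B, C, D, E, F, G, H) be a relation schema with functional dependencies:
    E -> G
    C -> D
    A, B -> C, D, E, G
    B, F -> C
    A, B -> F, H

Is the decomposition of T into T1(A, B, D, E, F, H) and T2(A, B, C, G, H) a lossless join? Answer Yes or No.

Yes

The shared attributes are {A, B, H} and {A, B, H}⁺ = {A, B, C, D, E, F, G, H}.
Since T1 ⊆ {A, B, C, D, E, F, G, H}, the intersection is a superkey of T1; the decomposition is lossless.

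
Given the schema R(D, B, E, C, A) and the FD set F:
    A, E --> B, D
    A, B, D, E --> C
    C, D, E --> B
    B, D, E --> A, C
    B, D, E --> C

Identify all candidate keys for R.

{E} never appears on the right of any FD, so every key must include it.
{A, E}⁺ = {A, B, C, D, E}, which is every attribute, so {A, E} is a candidate key.
{B, D, E}⁺ = {A, B, C, D, E}, which is every attribute, so {B, D, E} is a candidate key.
{C, D, E}⁺ = {A, B, C, D, E}, which is every attribute, so {C, D, E} is a candidate key.
These are minimal and exhaustive — every other superkey contains one of them.

{A, E}, {B, D, E}, {C, D, E}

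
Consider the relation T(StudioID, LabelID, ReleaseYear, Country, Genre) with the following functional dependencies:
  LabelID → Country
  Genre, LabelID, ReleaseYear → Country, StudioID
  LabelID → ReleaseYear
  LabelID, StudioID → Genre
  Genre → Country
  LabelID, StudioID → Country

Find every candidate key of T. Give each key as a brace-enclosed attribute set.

No FD produces {LabelID}, so it must be in every candidate key.
{Genre, LabelID} is a candidate key since {Genre, LabelID}⁺ = {Country, Genre, LabelID, ReleaseYear, StudioID} covers every attribute.
{LabelID, StudioID} is a candidate key since {LabelID, StudioID}⁺ = {Country, Genre, LabelID, ReleaseYear, StudioID} covers every attribute.
These are minimal and exhaustive — every other superkey contains one of them.

{Genre, LabelID}, {LabelID, StudioID}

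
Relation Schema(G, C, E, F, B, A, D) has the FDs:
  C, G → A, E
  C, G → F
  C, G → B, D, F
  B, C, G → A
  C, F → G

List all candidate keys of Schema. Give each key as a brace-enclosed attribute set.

{C, F}, {C, G}

{C} never appears on the right of any FD, so every key must include it.
Closure of {C, F} is {A, B, C, D, E, F, G}, the whole schema; {C, F} is a candidate key.
Closure of {C, G} is {A, B, C, D, E, F, G}, the whole schema; {C, G} is a candidate key.
These are minimal and exhaustive — every other superkey contains one of them.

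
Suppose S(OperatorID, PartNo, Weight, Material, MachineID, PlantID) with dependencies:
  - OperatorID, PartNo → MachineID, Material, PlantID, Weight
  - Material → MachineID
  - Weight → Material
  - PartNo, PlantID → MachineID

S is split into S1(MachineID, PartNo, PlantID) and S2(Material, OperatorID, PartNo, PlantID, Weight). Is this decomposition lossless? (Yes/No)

The shared attributes are {PartNo, PlantID} and {PartNo, PlantID}⁺ = {MachineID, PartNo, PlantID}.
S1 is contained in that closure, so S1 ∩ S2 → S1 holds and the join is lossless.

Yes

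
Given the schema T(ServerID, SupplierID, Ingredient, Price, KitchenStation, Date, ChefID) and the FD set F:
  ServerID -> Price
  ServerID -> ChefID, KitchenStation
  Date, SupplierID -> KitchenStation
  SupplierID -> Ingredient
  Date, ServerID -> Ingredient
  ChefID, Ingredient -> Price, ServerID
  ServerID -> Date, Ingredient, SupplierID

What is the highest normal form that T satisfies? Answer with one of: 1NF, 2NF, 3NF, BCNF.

Candidate keys: {ChefID, Ingredient}, {ChefID, SupplierID}, {ServerID}. Prime attributes: {ChefID, Ingredient, ServerID, SupplierID}.
Date, SupplierID -> KitchenStation: {Date, SupplierID}⁺ = {Date, Ingredient, KitchenStation, SupplierID}, which is not all of the attributes, so the left side is not a superkey — BCNF is violated.
Because {KitchenStation} is non-prime and the left side of Date, SupplierID -> KitchenStation is not a superkey, the relation is not in 3NF.
No non-prime attribute depends on a proper subset of any candidate key, so 2NF holds.

2NF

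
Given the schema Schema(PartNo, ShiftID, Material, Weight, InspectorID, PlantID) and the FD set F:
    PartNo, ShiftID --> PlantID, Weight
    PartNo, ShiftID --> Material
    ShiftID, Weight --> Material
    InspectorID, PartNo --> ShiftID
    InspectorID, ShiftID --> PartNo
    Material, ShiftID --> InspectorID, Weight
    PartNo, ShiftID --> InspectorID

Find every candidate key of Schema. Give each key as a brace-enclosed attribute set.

{InspectorID, PartNo}, {InspectorID, ShiftID}, {Material, ShiftID}, {PartNo, ShiftID}, {ShiftID, Weight}

Closure of {InspectorID, PartNo} is {InspectorID, Material, PartNo, PlantID, ShiftID, Weight}, the whole schema; {InspectorID, PartNo} is a candidate key.
Closure of {InspectorID, ShiftID} is {InspectorID, Material, PartNo, PlantID, ShiftID, Weight}, the whole schema; {InspectorID, ShiftID} is a candidate key.
Closure of {Material, ShiftID} is {InspectorID, Material, PartNo, PlantID, ShiftID, Weight}, the whole schema; {Material, ShiftID} is a candidate key.
Closure of {PartNo, ShiftID} is {InspectorID, Material, PartNo, PlantID, ShiftID, Weight}, the whole schema; {PartNo, ShiftID} is a candidate key.
Closure of {ShiftID, Weight} is {InspectorID, Material, PartNo, PlantID, ShiftID, Weight}, the whole schema; {ShiftID, Weight} is a candidate key.
No proper subset of any of these is a key, and no other minimal superkey exists.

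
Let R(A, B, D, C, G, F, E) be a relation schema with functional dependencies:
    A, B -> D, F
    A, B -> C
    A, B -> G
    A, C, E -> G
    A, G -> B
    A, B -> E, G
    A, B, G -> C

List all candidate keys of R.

{A} never appears on the right of any FD, so every key must include it.
Closure of {A, B} is {A, B, C, D, E, F, G}, the whole schema; {A, B} is a candidate key.
Closure of {A, G} is {A, B, C, D, E, F, G}, the whole schema; {A, G} is a candidate key.
Closure of {A, C, E} is {A, B, C, D, E, F, G}, the whole schema; {A, C, E} is a candidate key.
No proper subset of any of these is a key, and no other minimal superkey exists.

{A, B}, {A, C, E}, {A, G}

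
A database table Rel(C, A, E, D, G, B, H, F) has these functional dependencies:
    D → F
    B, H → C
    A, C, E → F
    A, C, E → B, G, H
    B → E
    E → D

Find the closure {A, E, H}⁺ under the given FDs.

{A, D, E, F, H}

Start with {A, E, H}.
E → D applies; add {D} → now {A, D, E, H}.
D → F applies; add {F} → now {A, D, E, F, H}.
No further FD applies.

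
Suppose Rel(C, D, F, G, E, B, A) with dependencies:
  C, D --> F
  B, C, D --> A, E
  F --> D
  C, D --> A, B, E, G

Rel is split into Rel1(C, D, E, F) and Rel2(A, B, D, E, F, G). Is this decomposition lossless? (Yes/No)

No

Rel1 ∩ Rel2 = {D, E, F}; its closure under F is {D, E, F}.
Neither Rel1 nor Rel2 is contained in that closure, so the decomposition is lossy.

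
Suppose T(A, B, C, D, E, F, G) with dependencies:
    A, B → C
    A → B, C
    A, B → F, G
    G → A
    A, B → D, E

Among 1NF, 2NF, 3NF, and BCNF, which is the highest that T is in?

BCNF

Candidate keys: {A}, {G}. Prime attributes: {A, G}.
Each dependency's left side is a superkey — BCNF holds.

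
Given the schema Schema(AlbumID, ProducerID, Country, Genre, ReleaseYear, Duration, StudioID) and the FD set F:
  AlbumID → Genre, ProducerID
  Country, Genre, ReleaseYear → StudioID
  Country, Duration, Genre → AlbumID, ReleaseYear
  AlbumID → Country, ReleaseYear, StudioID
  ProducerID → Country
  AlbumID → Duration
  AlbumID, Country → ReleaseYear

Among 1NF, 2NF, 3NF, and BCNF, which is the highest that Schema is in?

2NF

Candidate keys: {AlbumID}, {Country, Duration, Genre}, {Duration, Genre, ProducerID}. Prime attributes: {AlbumID, Country, Duration, Genre, ProducerID}.
Country, Genre, ReleaseYear → StudioID: {Country, Genre, ReleaseYear}⁺ = {Country, Genre, ReleaseYear, StudioID}, which is not all of the attributes, so the left side is not a superkey — BCNF is violated.
Because {StudioID} is non-prime and the left side of Country, Genre, ReleaseYear → StudioID is not a superkey, the relation is not in 3NF.
Checking every proper subset of each key, none determines a non-prime attribute — 2NF is satisfied.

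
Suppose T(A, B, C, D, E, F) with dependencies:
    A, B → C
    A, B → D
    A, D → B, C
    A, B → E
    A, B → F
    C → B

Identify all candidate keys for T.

{A} never appears on the right of any FD, so every key must include it.
{A, B}⁺ = {A, B, C, D, E, F}, which is every attribute, so {A, B} is a candidate key.
{A, C}⁺ = {A, B, C, D, E, F}, which is every attribute, so {A, C} is a candidate key.
{A, D}⁺ = {A, B, C, D, E, F}, which is every attribute, so {A, D} is a candidate key.
Any other superkey properly contains one of these, so there are no further candidate keys.

{A, B}, {A, C}, {A, D}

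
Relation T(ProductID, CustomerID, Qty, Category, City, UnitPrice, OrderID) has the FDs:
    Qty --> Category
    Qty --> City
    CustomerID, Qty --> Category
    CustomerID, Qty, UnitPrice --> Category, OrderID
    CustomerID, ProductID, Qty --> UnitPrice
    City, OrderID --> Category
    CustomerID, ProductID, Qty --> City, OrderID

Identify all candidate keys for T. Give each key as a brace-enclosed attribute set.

{CustomerID, ProductID, Qty}

{CustomerID, ProductID, Qty} never appear on the right of any FD, so every key must include all of them.
Closure of {CustomerID, ProductID, Qty} is {Category, City, CustomerID, OrderID, ProductID, Qty, UnitPrice}, the whole schema; {CustomerID, ProductID, Qty} is a candidate key.
No smaller or unrelated set reaches every attribute, so there are no other keys.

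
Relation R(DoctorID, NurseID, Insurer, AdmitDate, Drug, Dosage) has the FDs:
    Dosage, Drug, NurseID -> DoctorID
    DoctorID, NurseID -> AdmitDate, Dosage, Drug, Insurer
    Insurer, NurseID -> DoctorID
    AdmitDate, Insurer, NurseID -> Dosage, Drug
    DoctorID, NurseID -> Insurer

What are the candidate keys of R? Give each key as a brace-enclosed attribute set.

{NurseID} never appears on the right of any FD, so every key must include it.
{DoctorID, NurseID} is a candidate key since {DoctorID, NurseID}⁺ = {AdmitDate, DoctorID, Dosage, Drug, Insurer, NurseID} covers every attribute.
{Insurer, NurseID} is a candidate key since {Insurer, NurseID}⁺ = {AdmitDate, DoctorID, Dosage, Drug, Insurer, NurseID} covers every attribute.
{Dosage, Drug, NurseID} is a candidate key since {Dosage, Drug, NurseID}⁺ = {AdmitDate, DoctorID, Dosage, Drug, Insurer, NurseID} covers every attribute.
Any other superkey properly contains one of these, so there are no further candidate keys.

{DoctorID, NurseID}, {Dosage, Drug, NurseID}, {Insurer, NurseID}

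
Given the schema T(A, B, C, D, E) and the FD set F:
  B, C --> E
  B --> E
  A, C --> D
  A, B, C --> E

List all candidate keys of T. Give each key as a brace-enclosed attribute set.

{A, B, C}

Attributes never on any right-hand side: {A, B, C} — every candidate key must contain all of them.
{A, B, C} is a candidate key since {A, B, C}⁺ = {A, B, C, D, E} covers every attribute.
Every other attribute set either contains this one or has a smaller closure.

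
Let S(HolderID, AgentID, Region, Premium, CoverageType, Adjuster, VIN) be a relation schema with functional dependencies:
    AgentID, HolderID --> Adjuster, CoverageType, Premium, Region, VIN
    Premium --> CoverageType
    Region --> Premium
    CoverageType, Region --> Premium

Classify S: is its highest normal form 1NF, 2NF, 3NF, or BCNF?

2NF

Candidate key: {AgentID, HolderID}. Prime attributes: {AgentID, HolderID}.
Premium --> CoverageType breaks BCNF: {Premium}⁺ = {CoverageType, Premium}, so {Premium} is not a superkey.
Because {CoverageType} is non-prime and the left side of Premium --> CoverageType is not a superkey, the relation is not in 3NF.
No non-prime attribute depends on a proper subset of any candidate key, so 2NF holds.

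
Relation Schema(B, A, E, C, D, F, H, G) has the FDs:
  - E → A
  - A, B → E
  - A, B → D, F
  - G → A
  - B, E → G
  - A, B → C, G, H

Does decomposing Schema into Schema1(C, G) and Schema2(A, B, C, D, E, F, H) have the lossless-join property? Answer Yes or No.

Common attributes: {C}; their closure is {C}.
The closure covers neither Schema1 nor Schema2 entirely; the join is not lossless.

No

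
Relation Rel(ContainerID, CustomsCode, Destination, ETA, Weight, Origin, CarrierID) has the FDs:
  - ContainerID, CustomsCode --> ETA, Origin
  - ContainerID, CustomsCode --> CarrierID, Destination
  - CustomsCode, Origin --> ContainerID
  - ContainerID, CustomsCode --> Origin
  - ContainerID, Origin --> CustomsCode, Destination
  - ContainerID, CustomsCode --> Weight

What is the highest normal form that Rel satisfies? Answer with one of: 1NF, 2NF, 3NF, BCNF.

BCNF

Candidate keys: {ContainerID, CustomsCode}, {ContainerID, Origin}, {CustomsCode, Origin}. Prime attributes: {ContainerID, CustomsCode, Origin}.
The left-hand side of every FD is a superkey, so BCNF is satisfied.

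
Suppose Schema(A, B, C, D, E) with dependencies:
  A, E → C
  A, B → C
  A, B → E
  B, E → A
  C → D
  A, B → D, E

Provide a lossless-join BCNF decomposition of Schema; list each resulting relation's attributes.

Candidate keys of the original relation: {A, B}, {B, E}.
{A, B, C, D, E}: {A, E} determines {A, C, D, E} here but is not a superkey — split on A, E → C, D, giving {A, C, D, E} and {A, B, E}.
{A, C, D, E}: {C} determines {C, D} here but is not a superkey — split on C → D, giving {C, D} and {A, C, E}.
{C, D} has no BCNF violation.
{A, C, E} has no BCNF violation.
{A, B, E} has no BCNF violation.

{A, B, E}; {A, C, E}; {C, D}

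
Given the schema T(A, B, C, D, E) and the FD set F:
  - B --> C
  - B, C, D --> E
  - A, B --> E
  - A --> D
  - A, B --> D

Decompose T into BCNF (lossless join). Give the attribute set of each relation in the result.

Candidate key of the original relation: {A, B}.
Within {A, B, C, D, E}: {B}⁺ ∩ {A, B, C, D, E} = {B, C}, not the whole set, so B --> C violates BCNF; decompose into {B, C} and {A, B, D, E}.
{B, C} has no BCNF violation.
Within {A, B, D, E}: {A}⁺ ∩ {A, B, D, E} = {A, D}, not the whole set, so A --> D violates BCNF; decompose into {A, D} and {A, B, E}.
{A, D} has no BCNF violation.
{A, B, E} has no BCNF violation.

{A, B, E}; {A, D}; {B, C}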